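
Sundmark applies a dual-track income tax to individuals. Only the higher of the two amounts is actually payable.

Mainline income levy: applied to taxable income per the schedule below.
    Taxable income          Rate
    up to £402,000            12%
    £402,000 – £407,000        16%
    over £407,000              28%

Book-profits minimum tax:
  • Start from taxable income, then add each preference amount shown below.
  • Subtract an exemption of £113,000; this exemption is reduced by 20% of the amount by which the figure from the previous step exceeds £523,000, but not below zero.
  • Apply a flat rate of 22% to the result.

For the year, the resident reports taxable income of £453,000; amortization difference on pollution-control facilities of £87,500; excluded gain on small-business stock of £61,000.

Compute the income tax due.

Mainline income levy:
  £402,000 × 12% = £48,240
  £5,000 × 16% = £800
  £46,000 × 28% = £12,880
  → £61,920

Book-profits minimum tax:
  Adjusted income: £453,000 + £87,500 + £61,000 = £601,500
  Exemption: £113,000 − 20% × (£601,500 − £523,000) = £113,000 − £15,700 = £97,300
  Base: £601,500 − £97,300 = £504,200
  £504,200 × 22% = £110,924

£110,924 > £61,920, so the book-profits minimum tax is the binding amount.

£110,924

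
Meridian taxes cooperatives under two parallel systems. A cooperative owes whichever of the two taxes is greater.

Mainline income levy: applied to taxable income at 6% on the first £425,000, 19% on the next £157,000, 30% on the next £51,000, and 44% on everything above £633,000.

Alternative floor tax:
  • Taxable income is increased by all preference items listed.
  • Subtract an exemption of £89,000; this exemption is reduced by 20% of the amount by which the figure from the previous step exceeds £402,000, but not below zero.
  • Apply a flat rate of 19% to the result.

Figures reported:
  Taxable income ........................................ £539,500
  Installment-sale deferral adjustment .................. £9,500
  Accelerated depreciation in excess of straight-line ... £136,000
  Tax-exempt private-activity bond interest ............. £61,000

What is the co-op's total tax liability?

Alternative floor tax:
  Adjusted income: £539,500 + £9,500 + £136,000 + £61,000 = £746,000
  Exemption: £89,000 − 20% × (£746,000 − £402,000) = £89,000 − £68,800 = £20,200
  Base: £746,000 − £20,200 = £725,800
  £725,800 × 19% = £137,902

Mainline income levy:
  £425,000 × 6% = £25,500
  £114,500 × 19% = £21,755
  → £47,255

£137,902 > £47,255, so the alternative floor tax is the binding amount.

£137,902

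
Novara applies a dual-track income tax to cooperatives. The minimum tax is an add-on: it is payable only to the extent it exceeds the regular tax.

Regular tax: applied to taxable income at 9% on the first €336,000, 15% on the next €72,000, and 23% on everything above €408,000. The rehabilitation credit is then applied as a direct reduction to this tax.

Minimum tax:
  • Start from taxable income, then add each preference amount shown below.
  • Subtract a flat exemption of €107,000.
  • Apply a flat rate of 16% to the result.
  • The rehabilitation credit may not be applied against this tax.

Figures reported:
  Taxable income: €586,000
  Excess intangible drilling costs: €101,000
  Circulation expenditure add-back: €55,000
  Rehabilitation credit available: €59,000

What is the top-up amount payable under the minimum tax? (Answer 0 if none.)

€78,620

Minimum tax:
  Adjusted income: €586,000 + €101,000 + €55,000 = €742,000
  Less exemption €107,000 → base €635,000
  €635,000 × 16% = €101,600

Regular tax:
  €336,000 × 9% = €30,240
  €72,000 × 15% = €10,800
  €178,000 × 23% = €40,940
  → €81,980
  Less rehabilitation credit €59,000 → €22,980

Excess of minimum tax over regular tax: €101,600 − €22,980 = €78,620.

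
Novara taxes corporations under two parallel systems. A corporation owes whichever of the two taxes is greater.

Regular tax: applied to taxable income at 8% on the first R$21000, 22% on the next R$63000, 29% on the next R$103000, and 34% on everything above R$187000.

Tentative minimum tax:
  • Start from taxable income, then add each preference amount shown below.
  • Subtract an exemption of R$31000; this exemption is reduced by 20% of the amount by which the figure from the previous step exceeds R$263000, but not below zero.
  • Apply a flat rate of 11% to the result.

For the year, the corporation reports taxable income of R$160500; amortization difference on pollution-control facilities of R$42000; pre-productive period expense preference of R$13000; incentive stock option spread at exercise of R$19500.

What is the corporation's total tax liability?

Regular tax:
  R$21000 × 8% = R$1680
  R$63000 × 22% = R$13860
  R$76500 × 29% = R$22185
  → R$37725

Tentative minimum tax:
  Adjusted income: R$160500 + R$42000 + R$13000 + R$19500 = R$235000
  Exemption: R$235000 ≤ R$263000, so full R$31000 applies
  Base: R$235000 − R$31000 = R$204000
  R$204000 × 11% = R$22440

R$37725 > R$22440, so the regular tax governs.

R$37725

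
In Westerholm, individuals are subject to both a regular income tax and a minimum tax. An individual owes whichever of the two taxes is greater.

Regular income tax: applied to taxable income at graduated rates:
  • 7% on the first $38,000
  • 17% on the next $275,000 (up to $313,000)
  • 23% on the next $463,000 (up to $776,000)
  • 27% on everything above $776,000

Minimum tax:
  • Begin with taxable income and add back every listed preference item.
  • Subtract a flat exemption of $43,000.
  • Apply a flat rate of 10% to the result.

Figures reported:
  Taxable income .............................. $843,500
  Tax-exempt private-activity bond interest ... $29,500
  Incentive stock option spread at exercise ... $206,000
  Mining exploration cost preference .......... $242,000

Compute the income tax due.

Regular income tax:
  $38,000 × 7% = $2,660
  $275,000 × 17% = $46,750
  $463,000 × 23% = $106,490
  $67,500 × 27% = $18,225
  → $174,125

Minimum tax:
  Adjusted income: $843,500 + $29,500 + $206,000 + $242,000 = $1,321,000
  Less exemption $43,000 → base $1,278,000
  $1,278,000 × 10% = $127,800

$174,125 > $127,800, so the regular income tax governs.

$174,125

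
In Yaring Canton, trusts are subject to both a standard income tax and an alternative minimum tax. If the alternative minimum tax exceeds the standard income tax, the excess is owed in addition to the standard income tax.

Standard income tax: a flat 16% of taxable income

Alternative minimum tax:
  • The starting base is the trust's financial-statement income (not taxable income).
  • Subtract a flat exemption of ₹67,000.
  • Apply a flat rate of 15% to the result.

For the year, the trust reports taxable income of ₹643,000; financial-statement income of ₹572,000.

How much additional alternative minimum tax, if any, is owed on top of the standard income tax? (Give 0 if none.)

₹0

Standard income tax:
  ₹643,000 × 16% = ₹102,880

Alternative minimum tax:
  Base (financial-statement income): ₹572,000
  Less exemption ₹67,000 → base ₹505,000
  ₹505,000 × 15% = ₹75,750

₹75,750 ≤ ₹102,880, so no add-on is due.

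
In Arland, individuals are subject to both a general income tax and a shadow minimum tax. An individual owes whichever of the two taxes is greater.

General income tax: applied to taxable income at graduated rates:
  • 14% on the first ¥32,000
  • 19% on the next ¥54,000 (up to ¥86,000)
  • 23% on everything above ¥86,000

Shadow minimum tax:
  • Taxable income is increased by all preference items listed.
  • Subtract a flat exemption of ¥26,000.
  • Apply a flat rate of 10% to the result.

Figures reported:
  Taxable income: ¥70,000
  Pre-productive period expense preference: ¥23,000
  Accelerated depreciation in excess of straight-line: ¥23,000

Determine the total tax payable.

Shadow minimum tax:
  Adjusted income: ¥70,000 + ¥23,000 + ¥23,000 = ¥116,000
  Less exemption ¥26,000 → base ¥90,000
  ¥90,000 × 10% = ¥9,000

General income tax:
  ¥32,000 × 14% = ¥4,480
  ¥38,000 × 19% = ¥7,220
  → ¥11,700

¥11,700 > ¥9,000, so the general income tax governs.

¥11,700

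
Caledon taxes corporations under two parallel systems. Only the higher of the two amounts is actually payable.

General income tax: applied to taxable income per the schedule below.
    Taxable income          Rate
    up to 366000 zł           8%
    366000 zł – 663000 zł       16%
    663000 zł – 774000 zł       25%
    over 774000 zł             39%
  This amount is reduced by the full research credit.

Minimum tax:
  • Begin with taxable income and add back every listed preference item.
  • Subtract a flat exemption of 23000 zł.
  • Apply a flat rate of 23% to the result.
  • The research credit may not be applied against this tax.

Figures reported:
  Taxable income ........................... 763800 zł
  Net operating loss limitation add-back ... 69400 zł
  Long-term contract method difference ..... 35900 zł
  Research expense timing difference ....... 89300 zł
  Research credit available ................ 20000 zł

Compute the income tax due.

215142 zł

General income tax:
  366000 zł × 8% = 29280 zł
  297000 zł × 16% = 47520 zł
  100800 zł × 25% = 25200 zł
  → 102000 zł
  Less research credit 20000 zł → 82000 zł

Minimum tax:
  Adjusted income: 763800 zł + 69400 zł + 35900 zł + 89300 zł = 958400 zł
  Less exemption 23000 zł → base 935400 zł
  935400 zł × 23% = 215142 zł

215142 zł > 82000 zł, so the minimum tax is the binding amount.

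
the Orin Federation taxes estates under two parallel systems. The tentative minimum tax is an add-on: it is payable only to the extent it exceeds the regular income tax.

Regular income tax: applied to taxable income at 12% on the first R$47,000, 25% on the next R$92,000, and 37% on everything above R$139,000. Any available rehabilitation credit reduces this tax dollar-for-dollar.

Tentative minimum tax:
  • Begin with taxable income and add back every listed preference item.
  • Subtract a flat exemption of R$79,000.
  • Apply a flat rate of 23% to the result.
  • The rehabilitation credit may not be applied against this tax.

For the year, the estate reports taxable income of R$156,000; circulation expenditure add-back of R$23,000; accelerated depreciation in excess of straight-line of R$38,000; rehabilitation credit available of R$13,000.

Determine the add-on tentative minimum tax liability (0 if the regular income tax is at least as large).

Tentative minimum tax:
  Adjusted income: R$156,000 + R$23,000 + R$38,000 = R$217,000
  Less exemption R$79,000 → base R$138,000
  R$138,000 × 23% = R$31,740

Regular income tax:
  R$47,000 × 12% = R$5,640
  R$92,000 × 25% = R$23,000
  R$17,000 × 37% = R$6,290
  → R$34,930
  Less rehabilitation credit R$13,000 → R$21,930

Excess of tentative minimum tax over regular income tax: R$31,740 − R$21,930 = R$9,810.

R$9,810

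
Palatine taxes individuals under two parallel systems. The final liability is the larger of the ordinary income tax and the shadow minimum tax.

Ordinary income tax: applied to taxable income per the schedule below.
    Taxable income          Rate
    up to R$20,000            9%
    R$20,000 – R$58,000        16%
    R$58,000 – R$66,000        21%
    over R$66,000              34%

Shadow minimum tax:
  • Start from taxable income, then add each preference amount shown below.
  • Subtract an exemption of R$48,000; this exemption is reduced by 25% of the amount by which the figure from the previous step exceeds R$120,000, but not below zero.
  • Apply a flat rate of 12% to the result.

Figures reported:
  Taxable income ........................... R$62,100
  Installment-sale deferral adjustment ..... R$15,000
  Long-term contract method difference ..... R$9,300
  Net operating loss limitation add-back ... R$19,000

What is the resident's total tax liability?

R$8,741

Ordinary income tax:
  R$20,000 × 9% = R$1,800
  R$38,000 × 16% = R$6,080
  R$4,100 × 21% = R$861
  → R$8,741

Shadow minimum tax:
  Adjusted income: R$62,100 + R$15,000 + R$9,300 + R$19,000 = R$105,400
  Exemption: R$105,400 ≤ R$120,000, so full R$48,000 applies
  Base: R$105,400 − R$48,000 = R$57,400
  R$57,400 × 12% = R$6,888

R$8,741 > R$6,888, so the ordinary income tax governs.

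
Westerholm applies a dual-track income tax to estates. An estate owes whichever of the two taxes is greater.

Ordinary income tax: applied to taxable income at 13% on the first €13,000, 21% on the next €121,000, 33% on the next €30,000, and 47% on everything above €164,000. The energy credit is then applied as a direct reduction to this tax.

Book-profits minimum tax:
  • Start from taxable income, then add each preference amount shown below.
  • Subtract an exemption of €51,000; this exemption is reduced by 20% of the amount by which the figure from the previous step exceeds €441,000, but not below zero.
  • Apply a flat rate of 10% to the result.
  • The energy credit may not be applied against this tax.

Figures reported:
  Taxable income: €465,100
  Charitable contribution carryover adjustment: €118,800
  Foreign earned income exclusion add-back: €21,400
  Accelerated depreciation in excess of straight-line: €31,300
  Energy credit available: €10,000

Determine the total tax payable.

Ordinary income tax:
  €13,000 × 13% = €1,690
  €121,000 × 21% = €25,410
  €30,000 × 33% = €9,900
  €301,100 × 47% = €141,517
  → €178,517
  Less energy credit €10,000 → €168,517

Book-profits minimum tax:
  Adjusted income: €465,100 + €118,800 + €21,400 + €31,300 = €636,600
  Exemption: €51,000 − 20% × (€636,600 − €441,000) = €51,000 − €39,120 = €11,880
  Base: €636,600 − €11,880 = €624,720
  €624,720 × 10% = €62,472

€168,517 > €62,472, so the ordinary income tax governs.

€168,517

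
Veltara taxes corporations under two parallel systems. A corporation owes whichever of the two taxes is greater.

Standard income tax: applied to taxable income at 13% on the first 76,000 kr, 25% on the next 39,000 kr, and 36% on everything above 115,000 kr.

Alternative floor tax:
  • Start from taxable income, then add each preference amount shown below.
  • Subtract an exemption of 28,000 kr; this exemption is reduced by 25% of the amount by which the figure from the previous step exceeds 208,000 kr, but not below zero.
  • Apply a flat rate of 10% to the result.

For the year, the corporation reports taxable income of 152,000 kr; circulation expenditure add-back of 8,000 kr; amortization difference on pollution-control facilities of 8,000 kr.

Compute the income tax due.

Standard income tax:
  76,000 kr × 13% = 9,880 kr
  39,000 kr × 25% = 9,750 kr
  37,000 kr × 36% = 13,320 kr
  → 32,950 kr

Alternative floor tax:
  Adjusted income: 152,000 kr + 8,000 kr + 8,000 kr = 168,000 kr
  Exemption: 168,000 kr ≤ 208,000 kr, so full 28,000 kr applies
  Base: 168,000 kr − 28,000 kr = 140,000 kr
  140,000 kr × 10% = 14,000 kr

32,950 kr > 14,000 kr, so the standard income tax governs.

32,950 kr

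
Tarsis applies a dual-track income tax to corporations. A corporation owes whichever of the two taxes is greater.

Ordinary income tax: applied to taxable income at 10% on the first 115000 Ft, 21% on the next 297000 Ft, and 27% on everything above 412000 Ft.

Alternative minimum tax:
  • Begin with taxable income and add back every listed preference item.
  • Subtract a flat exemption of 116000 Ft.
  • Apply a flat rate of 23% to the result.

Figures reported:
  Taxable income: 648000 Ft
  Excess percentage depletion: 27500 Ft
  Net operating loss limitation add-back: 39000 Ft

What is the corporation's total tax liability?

Ordinary income tax:
  115000 Ft × 10% = 11500 Ft
  297000 Ft × 21% = 62370 Ft
  236000 Ft × 27% = 63720 Ft
  → 137590 Ft

Alternative minimum tax:
  Adjusted income: 648000 Ft + 27500 Ft + 39000 Ft = 714500 Ft
  Less exemption 116000 Ft → base 598500 Ft
  598500 Ft × 23% = 137655 Ft

137655 Ft > 137590 Ft, so the alternative minimum tax is the binding amount.

137655 Ft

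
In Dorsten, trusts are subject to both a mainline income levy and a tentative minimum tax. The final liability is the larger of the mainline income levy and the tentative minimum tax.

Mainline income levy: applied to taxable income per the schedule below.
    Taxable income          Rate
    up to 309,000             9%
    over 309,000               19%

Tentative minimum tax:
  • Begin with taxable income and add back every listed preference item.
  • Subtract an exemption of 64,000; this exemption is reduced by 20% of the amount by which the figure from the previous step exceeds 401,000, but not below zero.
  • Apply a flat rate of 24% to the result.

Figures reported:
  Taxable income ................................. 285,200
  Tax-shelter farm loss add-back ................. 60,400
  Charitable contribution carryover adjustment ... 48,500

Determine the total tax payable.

79,224

Mainline income levy:
  285,200 × 9% = 25,668

Tentative minimum tax:
  Adjusted income: 285,200 + 60,400 + 48,500 = 394,100
  Exemption: 394,100 ≤ 401,000, so full 64,000 applies
  Base: 394,100 − 64,000 = 330,100
  330,100 × 24% = 79,224

79,224 > 25,668, so the tentative minimum tax is the binding amount.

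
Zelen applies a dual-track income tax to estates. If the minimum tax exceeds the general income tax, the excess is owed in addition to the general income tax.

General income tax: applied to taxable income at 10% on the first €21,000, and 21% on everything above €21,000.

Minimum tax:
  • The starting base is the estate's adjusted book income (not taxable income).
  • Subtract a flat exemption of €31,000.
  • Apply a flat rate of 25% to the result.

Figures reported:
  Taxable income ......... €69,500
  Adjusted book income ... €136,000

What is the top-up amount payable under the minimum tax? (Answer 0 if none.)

€13,965

Minimum tax:
  Base (adjusted book income): €136,000
  Less exemption €31,000 → base €105,000
  €105,000 × 25% = €26,250

General income tax:
  €21,000 × 10% = €2,100
  €48,500 × 21% = €10,185
  → €12,285

Excess of minimum tax over general income tax: €26,250 − €12,285 = €13,965.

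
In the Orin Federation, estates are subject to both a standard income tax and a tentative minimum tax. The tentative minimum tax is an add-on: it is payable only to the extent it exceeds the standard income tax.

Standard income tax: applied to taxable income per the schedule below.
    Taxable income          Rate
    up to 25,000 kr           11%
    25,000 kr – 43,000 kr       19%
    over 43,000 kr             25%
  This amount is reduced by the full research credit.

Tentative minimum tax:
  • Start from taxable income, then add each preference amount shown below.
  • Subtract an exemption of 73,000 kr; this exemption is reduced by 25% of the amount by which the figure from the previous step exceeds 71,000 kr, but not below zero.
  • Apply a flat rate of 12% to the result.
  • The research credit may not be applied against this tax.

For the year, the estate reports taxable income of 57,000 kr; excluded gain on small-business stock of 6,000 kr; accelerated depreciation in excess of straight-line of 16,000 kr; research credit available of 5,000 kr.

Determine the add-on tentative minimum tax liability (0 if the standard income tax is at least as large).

0 kr

Tentative minimum tax:
  Adjusted income: 57,000 kr + 6,000 kr + 16,000 kr = 79,000 kr
  Exemption: 73,000 kr − 25% × (79,000 kr − 71,000 kr) = 73,000 kr − 2,000 kr = 71,000 kr
  Base: 79,000 kr − 71,000 kr = 8,000 kr
  8,000 kr × 12% = 960 kr

Standard income tax:
  25,000 kr × 11% = 2,750 kr
  18,000 kr × 19% = 3,420 kr
  14,000 kr × 25% = 3,500 kr
  → 9,670 kr
  Less research credit 5,000 kr → 4,670 kr

960 kr ≤ 4,670 kr, so no add-on is due.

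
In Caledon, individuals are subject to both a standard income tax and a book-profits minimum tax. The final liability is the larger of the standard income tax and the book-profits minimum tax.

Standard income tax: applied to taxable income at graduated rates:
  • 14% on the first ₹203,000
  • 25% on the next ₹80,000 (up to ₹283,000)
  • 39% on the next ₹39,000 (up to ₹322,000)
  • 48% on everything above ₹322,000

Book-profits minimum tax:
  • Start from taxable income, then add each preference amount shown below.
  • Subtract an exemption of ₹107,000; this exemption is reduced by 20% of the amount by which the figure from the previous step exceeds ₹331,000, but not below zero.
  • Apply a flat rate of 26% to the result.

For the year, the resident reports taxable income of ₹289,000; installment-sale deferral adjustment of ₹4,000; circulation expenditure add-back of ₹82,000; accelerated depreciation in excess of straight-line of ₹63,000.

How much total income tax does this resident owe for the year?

₹91,624

Standard income tax:
  ₹203,000 × 14% = ₹28,420
  ₹80,000 × 25% = ₹20,000
  ₹6,000 × 39% = ₹2,340
  → ₹50,760

Book-profits minimum tax:
  Adjusted income: ₹289,000 + ₹4,000 + ₹82,000 + ₹63,000 = ₹438,000
  Exemption: ₹107,000 − 20% × (₹438,000 − ₹331,000) = ₹107,000 − ₹21,400 = ₹85,600
  Base: ₹438,000 − ₹85,600 = ₹352,400
  ₹352,400 × 26% = ₹91,624

₹91,624 > ₹50,760, so the book-profits minimum tax is the binding amount.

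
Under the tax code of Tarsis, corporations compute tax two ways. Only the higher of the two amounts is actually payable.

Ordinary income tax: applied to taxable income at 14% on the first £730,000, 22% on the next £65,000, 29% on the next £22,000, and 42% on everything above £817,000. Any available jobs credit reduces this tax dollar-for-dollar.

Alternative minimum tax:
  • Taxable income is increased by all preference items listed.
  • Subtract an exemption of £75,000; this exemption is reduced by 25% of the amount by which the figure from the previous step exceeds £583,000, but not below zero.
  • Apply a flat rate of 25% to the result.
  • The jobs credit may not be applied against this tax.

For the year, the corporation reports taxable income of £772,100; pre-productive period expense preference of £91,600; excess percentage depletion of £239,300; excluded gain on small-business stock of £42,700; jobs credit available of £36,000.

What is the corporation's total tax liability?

£286,425

Alternative minimum tax:
  Adjusted income: £772,100 + £91,600 + £239,300 + £42,700 = £1,145,700
  Exemption: 25% × (£1,145,700 − £583,000) = £140,675 ≥ £75,000, so the exemption is fully phased out
  Base: £1,145,700 − £0 = £1,145,700
  £1,145,700 × 25% = £286,425

Ordinary income tax:
  £730,000 × 14% = £102,200
  £42,100 × 22% = £9,262
  → £111,462
  Less jobs credit £36,000 → £75,462

£286,425 > £75,462, so the alternative minimum tax is the binding amount.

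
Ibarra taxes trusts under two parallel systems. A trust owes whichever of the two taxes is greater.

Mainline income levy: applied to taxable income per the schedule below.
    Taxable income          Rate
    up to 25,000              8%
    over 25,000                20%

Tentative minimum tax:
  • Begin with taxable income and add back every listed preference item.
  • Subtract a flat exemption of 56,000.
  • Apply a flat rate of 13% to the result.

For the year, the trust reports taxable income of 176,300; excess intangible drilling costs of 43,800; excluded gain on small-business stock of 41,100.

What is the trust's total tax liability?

32,260

Mainline income levy:
  25,000 × 8% = 2,000
  151,300 × 20% = 30,260
  → 32,260

Tentative minimum tax:
  Adjusted income: 176,300 + 43,800 + 41,100 = 261,200
  Less exemption 56,000 → base 205,200
  205,200 × 13% = 26,676

32,260 > 26,676, so the mainline income levy governs.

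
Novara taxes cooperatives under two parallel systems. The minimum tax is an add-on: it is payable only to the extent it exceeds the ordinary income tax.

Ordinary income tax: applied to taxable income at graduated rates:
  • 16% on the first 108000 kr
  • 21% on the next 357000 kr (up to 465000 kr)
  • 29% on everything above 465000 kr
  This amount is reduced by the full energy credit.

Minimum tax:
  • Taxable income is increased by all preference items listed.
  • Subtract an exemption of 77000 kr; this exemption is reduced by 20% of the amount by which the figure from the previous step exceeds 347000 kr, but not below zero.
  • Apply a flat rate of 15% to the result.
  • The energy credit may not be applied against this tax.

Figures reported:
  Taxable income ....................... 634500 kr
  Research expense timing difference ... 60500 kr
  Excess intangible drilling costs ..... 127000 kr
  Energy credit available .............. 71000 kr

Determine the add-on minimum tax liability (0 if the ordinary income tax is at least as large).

Minimum tax:
  Adjusted income: 634500 kr + 60500 kr + 127000 kr = 822000 kr
  Exemption: 20% × (822000 kr − 347000 kr) = 95000 kr ≥ 77000 kr, so the exemption is fully phased out
  Base: 822000 kr − 0 kr = 822000 kr
  822000 kr × 15% = 123300 kr

Ordinary income tax:
  108000 kr × 16% = 17280 kr
  357000 kr × 21% = 74970 kr
  169500 kr × 29% = 49155 kr
  → 141405 kr
  Less energy credit 71000 kr → 70405 kr

Excess of minimum tax over ordinary income tax: 123300 kr − 70405 kr = 52895 kr.

52895 kr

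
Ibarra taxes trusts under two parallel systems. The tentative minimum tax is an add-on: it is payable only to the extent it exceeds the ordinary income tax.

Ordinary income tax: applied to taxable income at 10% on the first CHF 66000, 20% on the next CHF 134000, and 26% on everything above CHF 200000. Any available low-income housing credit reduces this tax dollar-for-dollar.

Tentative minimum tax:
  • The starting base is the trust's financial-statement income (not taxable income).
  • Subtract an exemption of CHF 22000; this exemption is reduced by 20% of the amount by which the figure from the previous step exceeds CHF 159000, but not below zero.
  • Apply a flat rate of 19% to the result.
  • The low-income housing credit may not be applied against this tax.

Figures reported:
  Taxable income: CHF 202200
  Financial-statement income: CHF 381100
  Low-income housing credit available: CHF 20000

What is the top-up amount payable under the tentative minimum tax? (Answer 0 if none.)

CHF 58437

Tentative minimum tax:
  Base (financial-statement income): CHF 381100
  Exemption: 20% × (CHF 381100 − CHF 159000) = CHF 44420 ≥ CHF 22000, so the exemption is fully phased out
  Base: CHF 381100 − CHF 0 = CHF 381100
  CHF 381100 × 19% = CHF 72409

Ordinary income tax:
  CHF 66000 × 10% = CHF 6600
  CHF 134000 × 20% = CHF 26800
  CHF 2200 × 26% = CHF 572
  → CHF 33972
  Less low-income housing credit CHF 20000 → CHF 13972

Excess of tentative minimum tax over ordinary income tax: CHF 72409 − CHF 13972 = CHF 58437.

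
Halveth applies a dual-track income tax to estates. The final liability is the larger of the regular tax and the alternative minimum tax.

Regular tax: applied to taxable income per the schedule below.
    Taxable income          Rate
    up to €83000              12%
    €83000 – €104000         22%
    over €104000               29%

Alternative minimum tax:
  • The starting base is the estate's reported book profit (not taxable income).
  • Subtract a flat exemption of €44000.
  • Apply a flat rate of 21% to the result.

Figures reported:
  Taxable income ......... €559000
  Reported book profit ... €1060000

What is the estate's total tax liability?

€213360

Regular tax:
  €83000 × 12% = €9960
  €21000 × 22% = €4620
  €455000 × 29% = €131950
  → €146530

Alternative minimum tax:
  Base (reported book profit): €1060000
  Less exemption €44000 → base €1016000
  €1016000 × 21% = €213360

€213360 > €146530, so the alternative minimum tax is the binding amount.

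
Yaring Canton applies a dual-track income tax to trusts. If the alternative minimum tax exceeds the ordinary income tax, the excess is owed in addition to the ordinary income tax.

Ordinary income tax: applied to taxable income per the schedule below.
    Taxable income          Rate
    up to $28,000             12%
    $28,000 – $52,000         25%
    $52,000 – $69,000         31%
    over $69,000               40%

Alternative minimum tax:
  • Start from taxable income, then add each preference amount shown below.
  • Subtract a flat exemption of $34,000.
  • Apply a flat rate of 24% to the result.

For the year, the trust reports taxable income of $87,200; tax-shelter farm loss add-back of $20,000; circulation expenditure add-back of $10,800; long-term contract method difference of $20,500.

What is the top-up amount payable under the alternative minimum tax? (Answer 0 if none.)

$3,170

Ordinary income tax:
  $28,000 × 12% = $3,360
  $24,000 × 25% = $6,000
  $17,000 × 31% = $5,270
  $18,200 × 40% = $7,280
  → $21,910

Alternative minimum tax:
  Adjusted income: $87,200 + $20,000 + $10,800 + $20,500 = $138,500
  Less exemption $34,000 → base $104,500
  $104,500 × 24% = $25,080

Excess of alternative minimum tax over ordinary income tax: $25,080 − $21,910 = $3,170.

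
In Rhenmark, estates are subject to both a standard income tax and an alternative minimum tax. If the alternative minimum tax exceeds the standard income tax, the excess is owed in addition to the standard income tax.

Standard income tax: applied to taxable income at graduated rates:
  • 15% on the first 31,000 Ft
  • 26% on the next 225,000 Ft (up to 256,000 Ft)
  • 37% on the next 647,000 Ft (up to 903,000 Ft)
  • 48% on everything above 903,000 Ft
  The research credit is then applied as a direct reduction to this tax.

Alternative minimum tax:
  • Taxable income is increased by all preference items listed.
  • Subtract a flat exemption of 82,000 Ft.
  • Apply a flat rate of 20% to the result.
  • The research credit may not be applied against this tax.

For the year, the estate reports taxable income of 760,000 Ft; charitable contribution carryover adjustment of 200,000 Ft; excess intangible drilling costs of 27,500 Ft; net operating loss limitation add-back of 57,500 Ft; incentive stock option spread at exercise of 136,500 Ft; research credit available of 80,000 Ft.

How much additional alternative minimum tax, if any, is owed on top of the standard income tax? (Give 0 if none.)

50,270 Ft

Standard income tax:
  31,000 Ft × 15% = 4,650 Ft
  225,000 Ft × 26% = 58,500 Ft
  504,000 Ft × 37% = 186,480 Ft
  → 249,630 Ft
  Less research credit 80,000 Ft → 169,630 Ft

Alternative minimum tax:
  Adjusted income: 760,000 Ft + 200,000 Ft + 27,500 Ft + 57,500 Ft + 136,500 Ft = 1,181,500 Ft
  Less exemption 82,000 Ft → base 1,099,500 Ft
  1,099,500 Ft × 20% = 219,900 Ft

Excess of alternative minimum tax over standard income tax: 219,900 Ft − 169,630 Ft = 50,270 Ft.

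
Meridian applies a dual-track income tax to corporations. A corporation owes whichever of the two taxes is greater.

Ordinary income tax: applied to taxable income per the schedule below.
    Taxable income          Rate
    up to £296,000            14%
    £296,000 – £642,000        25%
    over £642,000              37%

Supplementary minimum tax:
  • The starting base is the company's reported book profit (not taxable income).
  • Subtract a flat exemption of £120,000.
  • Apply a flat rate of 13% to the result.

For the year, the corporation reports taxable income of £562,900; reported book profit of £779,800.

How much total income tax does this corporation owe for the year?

Supplementary minimum tax:
  Base (reported book profit): £779,800
  Less exemption £120,000 → base £659,800
  £659,800 × 13% = £85,774

Ordinary income tax:
  £296,000 × 14% = £41,440
  £266,900 × 25% = £66,725
  → £108,165

£108,165 > £85,774, so the ordinary income tax governs.

£108,165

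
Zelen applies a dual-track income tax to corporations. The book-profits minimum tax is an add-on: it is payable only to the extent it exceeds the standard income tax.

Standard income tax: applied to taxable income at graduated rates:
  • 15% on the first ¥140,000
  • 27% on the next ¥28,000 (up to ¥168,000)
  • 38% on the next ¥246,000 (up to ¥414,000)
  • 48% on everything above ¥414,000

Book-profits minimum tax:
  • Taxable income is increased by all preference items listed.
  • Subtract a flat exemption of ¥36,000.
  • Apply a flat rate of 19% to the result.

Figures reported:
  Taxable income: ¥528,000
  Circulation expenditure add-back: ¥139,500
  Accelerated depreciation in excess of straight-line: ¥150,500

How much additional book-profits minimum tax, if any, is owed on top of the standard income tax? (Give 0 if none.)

Book-profits minimum tax:
  Adjusted income: ¥528,000 + ¥139,500 + ¥150,500 = ¥818,000
  Less exemption ¥36,000 → base ¥782,000
  ¥782,000 × 19% = ¥148,580

Standard income tax:
  ¥140,000 × 15% = ¥21,000
  ¥28,000 × 27% = ¥7,560
  ¥246,000 × 38% = ¥93,480
  ¥114,000 × 48% = ¥54,720
  → ¥176,760

¥148,580 ≤ ¥176,760, so no add-on is due.

¥0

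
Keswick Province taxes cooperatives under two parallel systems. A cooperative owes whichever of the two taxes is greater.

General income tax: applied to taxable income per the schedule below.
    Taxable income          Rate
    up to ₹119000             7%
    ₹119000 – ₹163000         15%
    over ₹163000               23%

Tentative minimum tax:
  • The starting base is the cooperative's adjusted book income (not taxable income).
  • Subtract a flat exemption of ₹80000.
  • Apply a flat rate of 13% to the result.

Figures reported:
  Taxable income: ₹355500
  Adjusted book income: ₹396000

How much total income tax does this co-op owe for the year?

₹59205

Tentative minimum tax:
  Base (adjusted book income): ₹396000
  Less exemption ₹80000 → base ₹316000
  ₹316000 × 13% = ₹41080

General income tax:
  ₹119000 × 7% = ₹8330
  ₹44000 × 15% = ₹6600
  ₹192500 × 23% = ₹44275
  → ₹59205

₹59205 > ₹41080, so the general income tax governs.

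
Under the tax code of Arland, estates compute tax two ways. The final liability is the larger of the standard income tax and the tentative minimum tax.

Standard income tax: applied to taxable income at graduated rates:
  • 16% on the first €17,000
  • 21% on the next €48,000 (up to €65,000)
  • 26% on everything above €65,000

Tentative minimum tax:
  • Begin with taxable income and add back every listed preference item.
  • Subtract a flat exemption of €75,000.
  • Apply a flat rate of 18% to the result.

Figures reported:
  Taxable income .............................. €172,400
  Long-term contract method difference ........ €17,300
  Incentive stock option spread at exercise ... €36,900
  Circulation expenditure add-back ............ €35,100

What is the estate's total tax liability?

€40,724

Tentative minimum tax:
  Adjusted income: €172,400 + €17,300 + €36,900 + €35,100 = €261,700
  Less exemption €75,000 → base €186,700
  €186,700 × 18% = €33,606

Standard income tax:
  €17,000 × 16% = €2,720
  €48,000 × 21% = €10,080
  €107,400 × 26% = €27,924
  → €40,724

€40,724 > €33,606, so the standard income tax governs.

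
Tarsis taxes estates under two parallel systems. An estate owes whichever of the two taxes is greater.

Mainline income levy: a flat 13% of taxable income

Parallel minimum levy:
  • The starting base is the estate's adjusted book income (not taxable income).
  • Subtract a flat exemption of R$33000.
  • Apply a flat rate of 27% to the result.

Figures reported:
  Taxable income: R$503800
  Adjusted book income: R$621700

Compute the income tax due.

R$158949

Parallel minimum levy:
  Base (adjusted book income): R$621700
  Less exemption R$33000 → base R$588700
  R$588700 × 27% = R$158949

Mainline income levy:
  R$503800 × 13% = R$65494

R$158949 > R$65494, so the parallel minimum levy is the binding amount.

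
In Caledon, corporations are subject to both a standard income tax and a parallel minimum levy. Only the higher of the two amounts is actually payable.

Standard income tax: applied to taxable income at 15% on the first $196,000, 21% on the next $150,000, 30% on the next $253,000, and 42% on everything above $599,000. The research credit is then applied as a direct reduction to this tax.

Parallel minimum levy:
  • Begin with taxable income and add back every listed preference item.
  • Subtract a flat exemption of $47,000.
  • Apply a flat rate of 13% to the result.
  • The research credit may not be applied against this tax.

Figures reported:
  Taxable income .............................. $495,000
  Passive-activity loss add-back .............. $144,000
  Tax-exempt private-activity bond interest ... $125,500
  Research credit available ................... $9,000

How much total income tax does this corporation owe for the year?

Standard income tax:
  $196,000 × 15% = $29,400
  $150,000 × 21% = $31,500
  $149,000 × 30% = $44,700
  → $105,600
  Less research credit $9,000 → $96,600

Parallel minimum levy:
  Adjusted income: $495,000 + $144,000 + $125,500 = $764,500
  Less exemption $47,000 → base $717,500
  $717,500 × 13% = $93,275

$96,600 > $93,275, so the standard income tax governs.

$96,600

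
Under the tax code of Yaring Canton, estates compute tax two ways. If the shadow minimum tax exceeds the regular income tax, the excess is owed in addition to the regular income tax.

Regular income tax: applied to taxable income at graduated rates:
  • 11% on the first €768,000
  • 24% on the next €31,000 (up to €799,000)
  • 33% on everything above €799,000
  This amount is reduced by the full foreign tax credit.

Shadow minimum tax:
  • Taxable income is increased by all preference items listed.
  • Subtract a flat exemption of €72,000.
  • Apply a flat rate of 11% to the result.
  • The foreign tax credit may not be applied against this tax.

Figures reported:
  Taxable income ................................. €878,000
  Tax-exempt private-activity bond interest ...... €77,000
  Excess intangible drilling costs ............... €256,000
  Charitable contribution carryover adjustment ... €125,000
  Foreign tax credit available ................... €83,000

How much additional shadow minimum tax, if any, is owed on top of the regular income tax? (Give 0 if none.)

Regular income tax:
  €768,000 × 11% = €84,480
  €31,000 × 24% = €7,440
  €79,000 × 33% = €26,070
  → €117,990
  Less foreign tax credit €83,000 → €34,990

Shadow minimum tax:
  Adjusted income: €878,000 + €77,000 + €256,000 + €125,000 = €1,336,000
  Less exemption €72,000 → base €1,264,000
  €1,264,000 × 11% = €139,040

Excess of shadow minimum tax over regular income tax: €139,040 − €34,990 = €104,050.

€104,050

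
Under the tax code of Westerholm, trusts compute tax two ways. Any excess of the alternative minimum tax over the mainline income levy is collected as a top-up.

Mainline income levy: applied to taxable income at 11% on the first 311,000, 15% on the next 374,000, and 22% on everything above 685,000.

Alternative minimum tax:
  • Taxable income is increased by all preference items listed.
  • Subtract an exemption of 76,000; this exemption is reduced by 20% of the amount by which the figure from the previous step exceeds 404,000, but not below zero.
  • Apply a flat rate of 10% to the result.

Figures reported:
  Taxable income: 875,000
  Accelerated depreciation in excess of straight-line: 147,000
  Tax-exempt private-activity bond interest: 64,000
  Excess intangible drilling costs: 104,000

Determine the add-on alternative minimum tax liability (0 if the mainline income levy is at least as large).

Mainline income levy:
  311,000 × 11% = 34,210
  374,000 × 15% = 56,100
  190,000 × 22% = 41,800
  → 132,110

Alternative minimum tax:
  Adjusted income: 875,000 + 147,000 + 64,000 + 104,000 = 1,190,000
  Exemption: 20% × (1,190,000 − 404,000) = 157,200 ≥ 76,000, so the exemption is fully phased out
  Base: 1,190,000 − 0 = 1,190,000
  1,190,000 × 10% = 119,000

119,000 ≤ 132,110, so no add-on is due.

0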